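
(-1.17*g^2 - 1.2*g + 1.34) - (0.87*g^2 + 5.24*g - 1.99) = -2.04*g^2 - 6.44*g + 3.33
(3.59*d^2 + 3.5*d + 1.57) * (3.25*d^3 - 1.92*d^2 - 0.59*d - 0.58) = 11.6675*d^5 + 4.4822*d^4 - 3.7356*d^3 - 7.1616*d^2 - 2.9563*d - 0.9106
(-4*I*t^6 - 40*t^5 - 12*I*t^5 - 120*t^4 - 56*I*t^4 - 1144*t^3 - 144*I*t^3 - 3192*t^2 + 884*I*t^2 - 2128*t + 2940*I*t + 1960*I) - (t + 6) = -4*I*t^6 - 40*t^5 - 12*I*t^5 - 120*t^4 - 56*I*t^4 - 1144*t^3 - 144*I*t^3 - 3192*t^2 + 884*I*t^2 - 2129*t + 2940*I*t - 6 + 1960*I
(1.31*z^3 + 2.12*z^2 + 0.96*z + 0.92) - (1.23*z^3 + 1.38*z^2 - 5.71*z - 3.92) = 0.0800000000000001*z^3 + 0.74*z^2 + 6.67*z + 4.84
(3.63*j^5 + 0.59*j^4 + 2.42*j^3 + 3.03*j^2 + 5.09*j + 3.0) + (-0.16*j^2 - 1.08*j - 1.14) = 3.63*j^5 + 0.59*j^4 + 2.42*j^3 + 2.87*j^2 + 4.01*j + 1.86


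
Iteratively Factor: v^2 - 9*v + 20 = (v - 4)*(v - 5)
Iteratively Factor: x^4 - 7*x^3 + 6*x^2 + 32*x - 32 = (x - 4)*(x^3 - 3*x^2 - 6*x + 8) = (x - 4)*(x - 1)*(x^2 - 2*x - 8) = (x - 4)^2*(x - 1)*(x + 2)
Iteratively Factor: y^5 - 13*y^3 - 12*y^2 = (y)*(y^4 - 13*y^2 - 12*y) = y^2*(y^3 - 13*y - 12) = y^2*(y + 3)*(y^2 - 3*y - 4) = y^2*(y + 1)*(y + 3)*(y - 4)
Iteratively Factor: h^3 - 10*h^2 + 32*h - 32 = (h - 4)*(h^2 - 6*h + 8) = (h - 4)*(h - 2)*(h - 4)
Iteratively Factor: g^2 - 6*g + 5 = (g - 1)*(g - 5)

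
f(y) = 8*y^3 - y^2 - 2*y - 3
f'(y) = 24*y^2 - 2*y - 2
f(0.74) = -1.79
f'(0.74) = 9.66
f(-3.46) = -339.43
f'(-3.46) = 292.24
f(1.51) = 19.24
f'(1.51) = 49.70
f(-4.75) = -873.44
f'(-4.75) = 549.00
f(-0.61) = -3.97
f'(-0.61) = 8.15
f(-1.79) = -48.51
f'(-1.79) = 78.48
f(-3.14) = -254.25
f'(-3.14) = 240.91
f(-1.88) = -55.93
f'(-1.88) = 86.59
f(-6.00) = -1755.00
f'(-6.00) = 874.00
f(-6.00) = -1755.00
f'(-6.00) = 874.00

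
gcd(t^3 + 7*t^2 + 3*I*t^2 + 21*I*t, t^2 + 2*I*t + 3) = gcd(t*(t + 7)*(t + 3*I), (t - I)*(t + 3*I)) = t + 3*I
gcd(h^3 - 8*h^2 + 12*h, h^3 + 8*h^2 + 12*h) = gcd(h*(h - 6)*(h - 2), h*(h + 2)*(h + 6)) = h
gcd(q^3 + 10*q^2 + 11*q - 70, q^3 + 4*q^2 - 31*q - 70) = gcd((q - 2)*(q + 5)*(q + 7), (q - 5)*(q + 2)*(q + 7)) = q + 7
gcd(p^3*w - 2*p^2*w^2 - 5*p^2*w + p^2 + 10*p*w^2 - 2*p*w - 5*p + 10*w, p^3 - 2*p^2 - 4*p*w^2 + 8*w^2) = p - 2*w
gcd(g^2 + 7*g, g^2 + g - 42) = g + 7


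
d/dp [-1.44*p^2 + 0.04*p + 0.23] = 0.04 - 2.88*p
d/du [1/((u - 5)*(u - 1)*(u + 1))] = (-(u - 5)*(u - 1) - (u - 5)*(u + 1) - (u - 1)*(u + 1))/((u - 5)^2*(u - 1)^2*(u + 1)^2)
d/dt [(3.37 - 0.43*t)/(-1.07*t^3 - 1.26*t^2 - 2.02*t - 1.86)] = (-0.9202*t^3 + 10.2759*t^2 + 8.4924*t + 7.6072)/(1.1449*t^6 + 2.6964*t^5 + 5.9104*t^4 + 9.0708*t^3 + 8.7676*t^2 + 7.5144*t + 3.4596)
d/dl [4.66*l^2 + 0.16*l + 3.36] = 9.32*l + 0.16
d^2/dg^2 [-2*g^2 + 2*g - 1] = -4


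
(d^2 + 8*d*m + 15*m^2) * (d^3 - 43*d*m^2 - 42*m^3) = d^5 + 8*d^4*m - 28*d^3*m^2 - 386*d^2*m^3 - 981*d*m^4 - 630*m^5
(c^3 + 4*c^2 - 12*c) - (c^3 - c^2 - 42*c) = 5*c^2 + 30*c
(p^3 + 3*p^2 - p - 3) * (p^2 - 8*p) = p^5 - 5*p^4 - 25*p^3 + 5*p^2 + 24*p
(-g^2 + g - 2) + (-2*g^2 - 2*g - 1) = -3*g^2 - g - 3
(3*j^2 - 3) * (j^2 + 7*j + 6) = 3*j^4 + 21*j^3 + 15*j^2 - 21*j - 18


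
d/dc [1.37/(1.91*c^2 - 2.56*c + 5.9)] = (3.5072 - 5.2334*c)/(1.91*c^2 - 2.56*c + 5.9)^2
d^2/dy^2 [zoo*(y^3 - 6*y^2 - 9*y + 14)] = zoo*(y - 2)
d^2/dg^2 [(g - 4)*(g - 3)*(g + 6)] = 6*g - 2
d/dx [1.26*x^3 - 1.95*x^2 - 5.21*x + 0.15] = 3.78*x^2 - 3.9*x - 5.21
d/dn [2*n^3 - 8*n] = 6*n^2 - 8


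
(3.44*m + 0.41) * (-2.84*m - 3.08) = -9.7696*m^2 - 11.7596*m - 1.2628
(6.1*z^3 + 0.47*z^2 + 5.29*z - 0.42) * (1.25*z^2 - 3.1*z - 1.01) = 7.625*z^5 - 18.3225*z^4 - 1.0055*z^3 - 17.3987*z^2 - 4.0409*z + 0.4242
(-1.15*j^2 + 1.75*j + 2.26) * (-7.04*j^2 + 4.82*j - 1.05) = 8.096*j^4 - 17.863*j^3 - 6.2679*j^2 + 9.0557*j - 2.373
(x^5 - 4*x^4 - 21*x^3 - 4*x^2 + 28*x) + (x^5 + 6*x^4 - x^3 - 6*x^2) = 2*x^5 + 2*x^4 - 22*x^3 - 10*x^2 + 28*x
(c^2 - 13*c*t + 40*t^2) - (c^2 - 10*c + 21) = -13*c*t + 10*c + 40*t^2 - 21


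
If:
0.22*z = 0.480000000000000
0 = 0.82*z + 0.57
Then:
No Solution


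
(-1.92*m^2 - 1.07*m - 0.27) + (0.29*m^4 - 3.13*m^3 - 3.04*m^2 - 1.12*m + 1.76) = 0.29*m^4 - 3.13*m^3 - 4.96*m^2 - 2.19*m + 1.49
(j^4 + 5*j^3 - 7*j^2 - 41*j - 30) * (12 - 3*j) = -3*j^5 - 3*j^4 + 81*j^3 + 39*j^2 - 402*j - 360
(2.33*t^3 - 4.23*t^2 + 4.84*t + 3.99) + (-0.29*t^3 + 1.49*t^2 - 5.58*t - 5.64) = 2.04*t^3 - 2.74*t^2 - 0.74*t - 1.65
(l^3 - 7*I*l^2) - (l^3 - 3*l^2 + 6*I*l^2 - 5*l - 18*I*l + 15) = 3*l^2 - 13*I*l^2 + 5*l + 18*I*l - 15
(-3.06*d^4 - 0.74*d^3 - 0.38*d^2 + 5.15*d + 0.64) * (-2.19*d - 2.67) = 6.7014*d^5 + 9.7908*d^4 + 2.808*d^3 - 10.2639*d^2 - 15.1521*d - 1.7088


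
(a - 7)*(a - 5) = a^2 - 12*a + 35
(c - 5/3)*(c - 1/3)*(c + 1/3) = c^3 - 5*c^2/3 - c/9 + 5/27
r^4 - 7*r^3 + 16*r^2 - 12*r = r*(r - 3)*(r - 2)^2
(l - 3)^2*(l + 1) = l^3 - 5*l^2 + 3*l + 9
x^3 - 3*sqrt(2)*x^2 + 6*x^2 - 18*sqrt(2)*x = x*(x + 6)*(x - 3*sqrt(2))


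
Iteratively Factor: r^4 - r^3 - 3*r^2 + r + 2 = (r - 2)*(r^3 + r^2 - r - 1) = (r - 2)*(r - 1)*(r^2 + 2*r + 1) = (r - 2)*(r - 1)*(r + 1)*(r + 1)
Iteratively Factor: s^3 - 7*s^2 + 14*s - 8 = (s - 1)*(s^2 - 6*s + 8) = (s - 2)*(s - 1)*(s - 4)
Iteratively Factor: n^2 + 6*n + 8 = (n + 2)*(n + 4)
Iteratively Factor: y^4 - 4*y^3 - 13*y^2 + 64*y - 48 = (y - 4)*(y^3 - 13*y + 12) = (y - 4)*(y - 1)*(y^2 + y - 12) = (y - 4)*(y - 3)*(y - 1)*(y + 4)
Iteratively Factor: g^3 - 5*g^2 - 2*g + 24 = (g - 4)*(g^2 - g - 6) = (g - 4)*(g - 3)*(g + 2)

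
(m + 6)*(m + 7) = m^2 + 13*m + 42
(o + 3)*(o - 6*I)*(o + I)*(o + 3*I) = o^4 + 3*o^3 - 2*I*o^3 + 21*o^2 - 6*I*o^2 + 63*o + 18*I*o + 54*I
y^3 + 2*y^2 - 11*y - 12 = (y - 3)*(y + 1)*(y + 4)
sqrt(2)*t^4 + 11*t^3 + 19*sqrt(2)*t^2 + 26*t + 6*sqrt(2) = (t + sqrt(2))^2*(t + 3*sqrt(2))*(sqrt(2)*t + 1)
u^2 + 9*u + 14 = (u + 2)*(u + 7)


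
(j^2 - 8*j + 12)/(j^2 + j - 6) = (j - 6)/(j + 3)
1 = 1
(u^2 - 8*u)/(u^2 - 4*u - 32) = u/(u + 4)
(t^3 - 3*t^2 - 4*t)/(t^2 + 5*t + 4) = t*(t - 4)/(t + 4)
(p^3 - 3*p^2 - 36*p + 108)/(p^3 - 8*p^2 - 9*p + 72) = (p^2 - 36)/(p^2 - 5*p - 24)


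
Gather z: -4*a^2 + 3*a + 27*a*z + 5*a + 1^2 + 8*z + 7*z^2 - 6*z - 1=-4*a^2 + 8*a + 7*z^2 + z*(27*a + 2)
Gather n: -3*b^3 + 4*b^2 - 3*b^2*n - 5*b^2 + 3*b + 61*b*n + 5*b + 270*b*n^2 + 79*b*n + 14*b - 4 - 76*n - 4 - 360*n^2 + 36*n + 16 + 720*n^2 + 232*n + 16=-3*b^3 - b^2 + 22*b + n^2*(270*b + 360) + n*(-3*b^2 + 140*b + 192) + 24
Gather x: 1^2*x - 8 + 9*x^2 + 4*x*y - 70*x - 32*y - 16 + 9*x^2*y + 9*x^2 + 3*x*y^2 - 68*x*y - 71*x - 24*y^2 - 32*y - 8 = x^2*(9*y + 18) + x*(3*y^2 - 64*y - 140) - 24*y^2 - 64*y - 32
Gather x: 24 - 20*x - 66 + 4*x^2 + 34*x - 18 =4*x^2 + 14*x - 60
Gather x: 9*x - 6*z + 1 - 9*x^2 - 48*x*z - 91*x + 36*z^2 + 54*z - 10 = -9*x^2 + x*(-48*z - 82) + 36*z^2 + 48*z - 9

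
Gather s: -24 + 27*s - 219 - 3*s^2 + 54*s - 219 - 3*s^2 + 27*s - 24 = -6*s^2 + 108*s - 486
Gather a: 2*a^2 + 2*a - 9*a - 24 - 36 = 2*a^2 - 7*a - 60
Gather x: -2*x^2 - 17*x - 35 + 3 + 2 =-2*x^2 - 17*x - 30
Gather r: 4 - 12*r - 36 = -12*r - 32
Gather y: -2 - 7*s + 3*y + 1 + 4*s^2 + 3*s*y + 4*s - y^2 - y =4*s^2 - 3*s - y^2 + y*(3*s + 2) - 1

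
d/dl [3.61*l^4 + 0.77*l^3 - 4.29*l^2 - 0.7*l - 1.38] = 14.44*l^3 + 2.31*l^2 - 8.58*l - 0.7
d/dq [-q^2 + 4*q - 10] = 4 - 2*q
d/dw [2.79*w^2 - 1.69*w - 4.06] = 5.58*w - 1.69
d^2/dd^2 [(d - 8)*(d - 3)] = 2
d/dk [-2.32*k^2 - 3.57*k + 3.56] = -4.64*k - 3.57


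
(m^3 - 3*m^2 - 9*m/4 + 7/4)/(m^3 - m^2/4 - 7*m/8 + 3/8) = 2*(2*m - 7)/(4*m - 3)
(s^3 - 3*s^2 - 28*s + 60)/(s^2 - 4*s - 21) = (-s^3 + 3*s^2 + 28*s - 60)/(-s^2 + 4*s + 21)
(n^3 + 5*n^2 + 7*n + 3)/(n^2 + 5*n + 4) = (n^2 + 4*n + 3)/(n + 4)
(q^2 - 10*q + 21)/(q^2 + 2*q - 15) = (q - 7)/(q + 5)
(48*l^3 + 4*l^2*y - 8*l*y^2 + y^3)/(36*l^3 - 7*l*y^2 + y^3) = (-4*l + y)/(-3*l + y)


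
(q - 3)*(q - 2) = q^2 - 5*q + 6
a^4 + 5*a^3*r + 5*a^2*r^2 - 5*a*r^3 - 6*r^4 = (a - r)*(a + r)*(a + 2*r)*(a + 3*r)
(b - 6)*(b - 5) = b^2 - 11*b + 30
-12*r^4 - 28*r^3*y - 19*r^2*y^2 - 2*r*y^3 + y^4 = (-6*r + y)*(r + y)^2*(2*r + y)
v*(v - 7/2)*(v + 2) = v^3 - 3*v^2/2 - 7*v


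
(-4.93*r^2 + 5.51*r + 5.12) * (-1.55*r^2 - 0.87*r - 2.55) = 7.6415*r^4 - 4.2514*r^3 - 0.158200000000003*r^2 - 18.5049*r - 13.056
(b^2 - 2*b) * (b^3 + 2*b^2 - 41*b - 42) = b^5 - 45*b^3 + 40*b^2 + 84*b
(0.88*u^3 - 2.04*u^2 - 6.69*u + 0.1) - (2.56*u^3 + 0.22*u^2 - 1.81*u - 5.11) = -1.68*u^3 - 2.26*u^2 - 4.88*u + 5.21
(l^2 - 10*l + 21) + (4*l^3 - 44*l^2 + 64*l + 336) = 4*l^3 - 43*l^2 + 54*l + 357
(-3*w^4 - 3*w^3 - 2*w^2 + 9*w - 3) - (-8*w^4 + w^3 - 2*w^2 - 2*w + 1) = 5*w^4 - 4*w^3 + 11*w - 4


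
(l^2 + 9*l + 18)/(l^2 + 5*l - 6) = (l + 3)/(l - 1)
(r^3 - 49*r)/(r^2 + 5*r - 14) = r*(r - 7)/(r - 2)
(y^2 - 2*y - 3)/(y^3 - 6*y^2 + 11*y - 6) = (y + 1)/(y^2 - 3*y + 2)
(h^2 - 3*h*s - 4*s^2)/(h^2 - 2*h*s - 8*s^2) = (h + s)/(h + 2*s)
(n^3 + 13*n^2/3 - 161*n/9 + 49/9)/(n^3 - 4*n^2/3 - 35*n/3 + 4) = (n^2 + 14*n/3 - 49/3)/(n^2 - n - 12)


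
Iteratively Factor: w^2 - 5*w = (w)*(w - 5)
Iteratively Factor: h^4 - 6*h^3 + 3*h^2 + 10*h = (h - 5)*(h^3 - h^2 - 2*h) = h*(h - 5)*(h^2 - h - 2) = h*(h - 5)*(h + 1)*(h - 2)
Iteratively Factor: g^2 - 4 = (g - 2)*(g + 2)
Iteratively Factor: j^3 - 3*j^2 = (j - 3)*(j^2) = j*(j - 3)*(j)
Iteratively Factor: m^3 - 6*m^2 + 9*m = (m)*(m^2 - 6*m + 9) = m*(m - 3)*(m - 3)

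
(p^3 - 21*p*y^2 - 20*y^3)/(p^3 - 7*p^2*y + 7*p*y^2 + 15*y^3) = (-p - 4*y)/(-p + 3*y)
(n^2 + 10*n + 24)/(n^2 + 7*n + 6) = (n + 4)/(n + 1)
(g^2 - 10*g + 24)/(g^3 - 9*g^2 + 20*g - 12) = (g - 4)/(g^2 - 3*g + 2)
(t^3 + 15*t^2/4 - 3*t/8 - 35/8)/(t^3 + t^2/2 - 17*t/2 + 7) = (t + 5/4)/(t - 2)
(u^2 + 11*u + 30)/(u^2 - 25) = (u + 6)/(u - 5)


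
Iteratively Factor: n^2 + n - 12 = (n + 4)*(n - 3)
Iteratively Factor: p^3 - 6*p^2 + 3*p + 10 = (p - 5)*(p^2 - p - 2) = (p - 5)*(p + 1)*(p - 2)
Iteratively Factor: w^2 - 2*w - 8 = (w + 2)*(w - 4)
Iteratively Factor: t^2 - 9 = (t - 3)*(t + 3)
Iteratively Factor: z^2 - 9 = (z + 3)*(z - 3)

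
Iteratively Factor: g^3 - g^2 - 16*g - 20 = (g - 5)*(g^2 + 4*g + 4) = (g - 5)*(g + 2)*(g + 2)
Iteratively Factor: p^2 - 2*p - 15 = (p + 3)*(p - 5)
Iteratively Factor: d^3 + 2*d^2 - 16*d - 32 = (d + 4)*(d^2 - 2*d - 8) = (d + 2)*(d + 4)*(d - 4)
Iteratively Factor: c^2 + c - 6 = (c + 3)*(c - 2)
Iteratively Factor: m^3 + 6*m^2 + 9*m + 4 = (m + 1)*(m^2 + 5*m + 4) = (m + 1)*(m + 4)*(m + 1)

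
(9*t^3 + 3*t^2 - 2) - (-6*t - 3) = 9*t^3 + 3*t^2 + 6*t + 1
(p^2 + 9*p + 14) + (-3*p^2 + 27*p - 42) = -2*p^2 + 36*p - 28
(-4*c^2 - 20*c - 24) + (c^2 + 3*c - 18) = -3*c^2 - 17*c - 42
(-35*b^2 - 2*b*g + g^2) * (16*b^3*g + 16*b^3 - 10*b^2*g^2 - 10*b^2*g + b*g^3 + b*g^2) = -560*b^5*g - 560*b^5 + 318*b^4*g^2 + 318*b^4*g + b^3*g^3 + b^3*g^2 - 12*b^2*g^4 - 12*b^2*g^3 + b*g^5 + b*g^4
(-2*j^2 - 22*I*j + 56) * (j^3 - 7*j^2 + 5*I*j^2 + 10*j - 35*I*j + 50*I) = -2*j^5 + 14*j^4 - 32*I*j^4 + 146*j^3 + 224*I*j^3 - 1162*j^2 - 40*I*j^2 + 1660*j - 1960*I*j + 2800*I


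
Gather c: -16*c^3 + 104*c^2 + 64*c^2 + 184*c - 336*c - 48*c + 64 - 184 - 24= -16*c^3 + 168*c^2 - 200*c - 144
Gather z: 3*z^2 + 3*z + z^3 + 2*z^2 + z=z^3 + 5*z^2 + 4*z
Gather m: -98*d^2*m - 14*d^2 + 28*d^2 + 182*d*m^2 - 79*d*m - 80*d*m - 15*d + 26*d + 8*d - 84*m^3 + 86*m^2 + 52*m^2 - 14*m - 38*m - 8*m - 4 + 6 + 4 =14*d^2 + 19*d - 84*m^3 + m^2*(182*d + 138) + m*(-98*d^2 - 159*d - 60) + 6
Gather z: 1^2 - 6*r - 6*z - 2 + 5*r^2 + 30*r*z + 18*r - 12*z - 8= 5*r^2 + 12*r + z*(30*r - 18) - 9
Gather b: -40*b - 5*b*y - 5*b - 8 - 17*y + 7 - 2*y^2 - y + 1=b*(-5*y - 45) - 2*y^2 - 18*y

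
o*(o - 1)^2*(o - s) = o^4 - o^3*s - 2*o^3 + 2*o^2*s + o^2 - o*s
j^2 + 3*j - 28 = (j - 4)*(j + 7)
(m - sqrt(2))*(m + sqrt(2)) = m^2 - 2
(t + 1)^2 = t^2 + 2*t + 1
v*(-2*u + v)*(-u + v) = 2*u^2*v - 3*u*v^2 + v^3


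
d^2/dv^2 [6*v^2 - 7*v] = 12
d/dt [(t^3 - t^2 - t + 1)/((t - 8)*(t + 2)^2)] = 3*(-t^3 - 16*t^2 + 7*t + 10)/(t^5 - 10*t^4 - 20*t^3 + 200*t^2 + 640*t + 512)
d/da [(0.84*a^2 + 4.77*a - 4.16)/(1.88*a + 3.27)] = (1.5792*a^2 + 5.4936*a + 23.4187)/(3.5344*a^2 + 12.2952*a + 10.6929)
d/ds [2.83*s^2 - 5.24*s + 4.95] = 5.66*s - 5.24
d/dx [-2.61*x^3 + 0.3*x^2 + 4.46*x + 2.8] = -7.83*x^2 + 0.6*x + 4.46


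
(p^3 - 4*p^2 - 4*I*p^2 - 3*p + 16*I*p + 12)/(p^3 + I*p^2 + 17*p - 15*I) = (p - 4)/(p + 5*I)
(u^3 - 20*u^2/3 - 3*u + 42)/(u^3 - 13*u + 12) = (u^2 - 11*u/3 - 14)/(u^2 + 3*u - 4)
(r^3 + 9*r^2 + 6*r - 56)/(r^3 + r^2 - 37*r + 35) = (r^2 + 2*r - 8)/(r^2 - 6*r + 5)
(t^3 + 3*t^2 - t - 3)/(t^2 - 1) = t + 3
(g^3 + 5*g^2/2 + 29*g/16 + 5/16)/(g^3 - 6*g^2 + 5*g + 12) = (16*g^2 + 24*g + 5)/(16*(g^2 - 7*g + 12))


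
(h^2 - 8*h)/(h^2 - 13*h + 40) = h/(h - 5)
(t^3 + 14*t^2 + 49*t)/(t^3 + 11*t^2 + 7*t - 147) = t/(t - 3)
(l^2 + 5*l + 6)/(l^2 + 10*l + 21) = (l + 2)/(l + 7)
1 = 1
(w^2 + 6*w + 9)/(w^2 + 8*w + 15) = (w + 3)/(w + 5)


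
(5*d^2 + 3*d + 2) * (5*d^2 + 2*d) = 25*d^4 + 25*d^3 + 16*d^2 + 4*d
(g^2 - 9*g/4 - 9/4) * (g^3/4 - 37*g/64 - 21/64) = g^5/4 - 9*g^4/16 - 73*g^3/64 + 249*g^2/256 + 261*g/128 + 189/256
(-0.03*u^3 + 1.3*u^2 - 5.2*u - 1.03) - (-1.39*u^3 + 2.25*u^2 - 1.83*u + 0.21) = 1.36*u^3 - 0.95*u^2 - 3.37*u - 1.24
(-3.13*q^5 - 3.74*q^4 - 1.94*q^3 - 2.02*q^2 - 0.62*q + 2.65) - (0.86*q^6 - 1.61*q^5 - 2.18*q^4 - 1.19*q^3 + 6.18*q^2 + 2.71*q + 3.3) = -0.86*q^6 - 1.52*q^5 - 1.56*q^4 - 0.75*q^3 - 8.2*q^2 - 3.33*q - 0.65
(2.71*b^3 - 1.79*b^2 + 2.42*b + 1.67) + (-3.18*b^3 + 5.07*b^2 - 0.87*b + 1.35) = -0.47*b^3 + 3.28*b^2 + 1.55*b + 3.02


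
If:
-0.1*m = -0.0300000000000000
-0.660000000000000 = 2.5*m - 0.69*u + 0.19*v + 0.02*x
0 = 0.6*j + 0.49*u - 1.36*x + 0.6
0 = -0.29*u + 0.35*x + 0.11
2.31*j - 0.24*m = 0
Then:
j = 0.03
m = 0.30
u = 1.64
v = -1.57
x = 1.05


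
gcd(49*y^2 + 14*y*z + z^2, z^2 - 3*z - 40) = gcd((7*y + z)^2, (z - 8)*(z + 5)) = 1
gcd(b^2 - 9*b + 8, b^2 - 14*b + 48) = b - 8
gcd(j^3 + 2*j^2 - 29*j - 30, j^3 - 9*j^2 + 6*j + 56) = 1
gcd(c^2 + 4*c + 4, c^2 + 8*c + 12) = c + 2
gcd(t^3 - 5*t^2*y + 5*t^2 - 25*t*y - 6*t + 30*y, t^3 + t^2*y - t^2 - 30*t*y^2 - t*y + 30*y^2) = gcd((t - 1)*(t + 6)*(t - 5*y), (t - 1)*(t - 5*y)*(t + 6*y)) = -t^2 + 5*t*y + t - 5*y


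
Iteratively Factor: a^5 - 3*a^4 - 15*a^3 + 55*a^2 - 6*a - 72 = (a - 3)*(a^4 - 15*a^2 + 10*a + 24) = (a - 3)^2*(a^3 + 3*a^2 - 6*a - 8) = (a - 3)^2*(a + 4)*(a^2 - a - 2) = (a - 3)^2*(a - 2)*(a + 4)*(a + 1)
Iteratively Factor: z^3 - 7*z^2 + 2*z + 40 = (z - 4)*(z^2 - 3*z - 10) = (z - 5)*(z - 4)*(z + 2)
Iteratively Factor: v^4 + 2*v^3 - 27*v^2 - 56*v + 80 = (v + 4)*(v^3 - 2*v^2 - 19*v + 20) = (v - 1)*(v + 4)*(v^2 - v - 20) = (v - 5)*(v - 1)*(v + 4)*(v + 4)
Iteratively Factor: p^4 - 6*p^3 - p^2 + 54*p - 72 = (p - 2)*(p^3 - 4*p^2 - 9*p + 36) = (p - 2)*(p + 3)*(p^2 - 7*p + 12) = (p - 3)*(p - 2)*(p + 3)*(p - 4)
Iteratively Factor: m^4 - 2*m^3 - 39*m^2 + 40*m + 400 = (m - 5)*(m^3 + 3*m^2 - 24*m - 80) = (m - 5)^2*(m^2 + 8*m + 16) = (m - 5)^2*(m + 4)*(m + 4)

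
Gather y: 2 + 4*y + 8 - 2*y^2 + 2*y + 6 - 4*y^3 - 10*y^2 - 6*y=-4*y^3 - 12*y^2 + 16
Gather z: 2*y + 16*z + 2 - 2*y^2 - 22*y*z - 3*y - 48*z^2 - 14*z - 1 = -2*y^2 - y - 48*z^2 + z*(2 - 22*y) + 1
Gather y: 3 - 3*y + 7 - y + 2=12 - 4*y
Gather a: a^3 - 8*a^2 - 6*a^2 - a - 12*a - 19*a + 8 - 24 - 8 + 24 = a^3 - 14*a^2 - 32*a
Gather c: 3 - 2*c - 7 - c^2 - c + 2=-c^2 - 3*c - 2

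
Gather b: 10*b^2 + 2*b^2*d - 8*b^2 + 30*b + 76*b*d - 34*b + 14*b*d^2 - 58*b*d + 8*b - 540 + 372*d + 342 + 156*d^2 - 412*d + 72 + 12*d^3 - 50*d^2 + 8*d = b^2*(2*d + 2) + b*(14*d^2 + 18*d + 4) + 12*d^3 + 106*d^2 - 32*d - 126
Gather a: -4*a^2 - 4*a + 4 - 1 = -4*a^2 - 4*a + 3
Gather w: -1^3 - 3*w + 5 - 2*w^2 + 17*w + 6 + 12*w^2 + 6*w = 10*w^2 + 20*w + 10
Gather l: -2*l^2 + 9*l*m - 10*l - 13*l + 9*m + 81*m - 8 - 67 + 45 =-2*l^2 + l*(9*m - 23) + 90*m - 30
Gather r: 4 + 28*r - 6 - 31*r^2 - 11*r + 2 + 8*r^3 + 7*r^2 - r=8*r^3 - 24*r^2 + 16*r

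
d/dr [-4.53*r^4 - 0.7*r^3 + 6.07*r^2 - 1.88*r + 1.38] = -18.12*r^3 - 2.1*r^2 + 12.14*r - 1.88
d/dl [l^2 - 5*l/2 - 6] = 2*l - 5/2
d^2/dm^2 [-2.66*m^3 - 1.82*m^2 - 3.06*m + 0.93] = -15.96*m - 3.64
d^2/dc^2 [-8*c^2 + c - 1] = -16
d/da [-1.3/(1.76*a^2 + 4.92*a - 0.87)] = (4.576*a + 6.396)/(1.76*a^2 + 4.92*a - 0.87)^2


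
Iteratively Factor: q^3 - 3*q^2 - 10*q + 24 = (q + 3)*(q^2 - 6*q + 8) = (q - 2)*(q + 3)*(q - 4)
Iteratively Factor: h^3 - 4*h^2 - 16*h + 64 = (h - 4)*(h^2 - 16) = (h - 4)*(h + 4)*(h - 4)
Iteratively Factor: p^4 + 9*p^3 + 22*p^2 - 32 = (p - 1)*(p^3 + 10*p^2 + 32*p + 32) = (p - 1)*(p + 4)*(p^2 + 6*p + 8) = (p - 1)*(p + 2)*(p + 4)*(p + 4)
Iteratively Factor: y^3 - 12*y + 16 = (y + 4)*(y^2 - 4*y + 4) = (y - 2)*(y + 4)*(y - 2)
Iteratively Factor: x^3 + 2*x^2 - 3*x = (x - 1)*(x^2 + 3*x) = (x - 1)*(x + 3)*(x)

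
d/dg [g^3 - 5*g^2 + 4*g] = 3*g^2 - 10*g + 4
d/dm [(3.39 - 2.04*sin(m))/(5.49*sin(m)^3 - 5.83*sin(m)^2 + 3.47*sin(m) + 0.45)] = (22.3992*sin(m)^3 - 67.7265*sin(m)^2 + 39.5274*sin(m) - 12.6813)*cos(m)/(30.1401*sin(m)^6 - 64.0134*sin(m)^5 + 72.0895*sin(m)^4 - 35.5192*sin(m)^3 + 6.7939*sin(m)^2 + 3.123*sin(m) + 0.2025)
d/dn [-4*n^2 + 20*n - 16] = 20 - 8*n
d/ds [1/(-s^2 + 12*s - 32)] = 2*(s - 6)/(s^2 - 12*s + 32)^2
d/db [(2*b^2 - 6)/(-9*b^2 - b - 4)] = 2*(-b^2 - 62*b - 3)/(81*b^4 + 18*b^3 + 73*b^2 + 8*b + 16)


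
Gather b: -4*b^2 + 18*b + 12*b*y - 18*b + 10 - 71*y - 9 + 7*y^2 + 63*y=-4*b^2 + 12*b*y + 7*y^2 - 8*y + 1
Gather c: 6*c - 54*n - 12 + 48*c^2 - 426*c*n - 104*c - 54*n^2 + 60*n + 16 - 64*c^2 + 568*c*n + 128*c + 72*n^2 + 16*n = -16*c^2 + c*(142*n + 30) + 18*n^2 + 22*n + 4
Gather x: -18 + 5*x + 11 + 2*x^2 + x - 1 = 2*x^2 + 6*x - 8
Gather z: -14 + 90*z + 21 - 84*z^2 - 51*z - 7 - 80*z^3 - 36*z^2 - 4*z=-80*z^3 - 120*z^2 + 35*z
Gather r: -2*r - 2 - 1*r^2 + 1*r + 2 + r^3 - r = r^3 - r^2 - 2*r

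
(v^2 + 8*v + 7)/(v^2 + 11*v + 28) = (v + 1)/(v + 4)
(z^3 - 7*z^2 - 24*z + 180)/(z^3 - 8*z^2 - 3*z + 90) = (z^2 - z - 30)/(z^2 - 2*z - 15)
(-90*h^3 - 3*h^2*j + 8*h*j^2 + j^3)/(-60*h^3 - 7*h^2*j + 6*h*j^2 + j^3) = (6*h + j)/(4*h + j)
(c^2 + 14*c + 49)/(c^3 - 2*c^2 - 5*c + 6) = (c^2 + 14*c + 49)/(c^3 - 2*c^2 - 5*c + 6)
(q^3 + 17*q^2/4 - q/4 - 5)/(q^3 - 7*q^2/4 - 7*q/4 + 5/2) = (q + 4)/(q - 2)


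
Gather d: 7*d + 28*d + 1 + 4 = 35*d + 5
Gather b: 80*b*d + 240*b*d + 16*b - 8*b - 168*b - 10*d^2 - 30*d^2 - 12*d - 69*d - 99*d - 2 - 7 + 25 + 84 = b*(320*d - 160) - 40*d^2 - 180*d + 100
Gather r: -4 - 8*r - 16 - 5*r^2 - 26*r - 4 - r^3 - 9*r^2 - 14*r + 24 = -r^3 - 14*r^2 - 48*r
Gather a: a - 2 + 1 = a - 1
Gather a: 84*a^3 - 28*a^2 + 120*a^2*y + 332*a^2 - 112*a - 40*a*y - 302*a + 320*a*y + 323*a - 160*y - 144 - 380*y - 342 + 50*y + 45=84*a^3 + a^2*(120*y + 304) + a*(280*y - 91) - 490*y - 441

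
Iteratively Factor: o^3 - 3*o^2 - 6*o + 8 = (o - 1)*(o^2 - 2*o - 8) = (o - 1)*(o + 2)*(o - 4)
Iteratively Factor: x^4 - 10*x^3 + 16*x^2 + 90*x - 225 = (x + 3)*(x^3 - 13*x^2 + 55*x - 75) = (x - 5)*(x + 3)*(x^2 - 8*x + 15) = (x - 5)*(x - 3)*(x + 3)*(x - 5)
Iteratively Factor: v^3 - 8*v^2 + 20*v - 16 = (v - 2)*(v^2 - 6*v + 8) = (v - 2)^2*(v - 4)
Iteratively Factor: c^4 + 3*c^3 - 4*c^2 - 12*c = (c + 2)*(c^3 + c^2 - 6*c) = (c - 2)*(c + 2)*(c^2 + 3*c) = c*(c - 2)*(c + 2)*(c + 3)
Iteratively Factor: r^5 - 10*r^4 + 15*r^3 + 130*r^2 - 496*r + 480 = (r - 4)*(r^4 - 6*r^3 - 9*r^2 + 94*r - 120) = (r - 4)*(r - 3)*(r^3 - 3*r^2 - 18*r + 40) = (r - 4)*(r - 3)*(r + 4)*(r^2 - 7*r + 10) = (r - 4)*(r - 3)*(r - 2)*(r + 4)*(r - 5)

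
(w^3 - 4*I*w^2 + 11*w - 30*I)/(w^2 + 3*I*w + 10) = (w^2 - 2*I*w + 15)/(w + 5*I)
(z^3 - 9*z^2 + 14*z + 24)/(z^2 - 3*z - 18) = (z^2 - 3*z - 4)/(z + 3)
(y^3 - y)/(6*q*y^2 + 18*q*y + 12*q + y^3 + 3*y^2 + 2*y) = y*(y - 1)/(6*q*y + 12*q + y^2 + 2*y)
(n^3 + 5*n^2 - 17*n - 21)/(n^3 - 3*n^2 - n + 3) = (n + 7)/(n - 1)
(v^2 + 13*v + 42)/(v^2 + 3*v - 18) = (v + 7)/(v - 3)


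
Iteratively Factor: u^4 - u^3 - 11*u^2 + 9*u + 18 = (u - 3)*(u^3 + 2*u^2 - 5*u - 6) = (u - 3)*(u + 1)*(u^2 + u - 6) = (u - 3)*(u - 2)*(u + 1)*(u + 3)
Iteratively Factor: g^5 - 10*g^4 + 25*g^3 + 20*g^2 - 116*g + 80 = (g - 4)*(g^4 - 6*g^3 + g^2 + 24*g - 20) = (g - 4)*(g - 1)*(g^3 - 5*g^2 - 4*g + 20) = (g - 4)*(g - 2)*(g - 1)*(g^2 - 3*g - 10) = (g - 4)*(g - 2)*(g - 1)*(g + 2)*(g - 5)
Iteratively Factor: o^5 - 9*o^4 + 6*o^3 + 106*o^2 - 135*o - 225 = (o - 3)*(o^4 - 6*o^3 - 12*o^2 + 70*o + 75) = (o - 3)*(o + 3)*(o^3 - 9*o^2 + 15*o + 25) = (o - 3)*(o + 1)*(o + 3)*(o^2 - 10*o + 25) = (o - 5)*(o - 3)*(o + 1)*(o + 3)*(o - 5)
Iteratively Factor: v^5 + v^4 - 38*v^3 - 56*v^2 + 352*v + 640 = (v - 5)*(v^4 + 6*v^3 - 8*v^2 - 96*v - 128) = (v - 5)*(v + 4)*(v^3 + 2*v^2 - 16*v - 32) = (v - 5)*(v + 4)^2*(v^2 - 2*v - 8) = (v - 5)*(v + 2)*(v + 4)^2*(v - 4)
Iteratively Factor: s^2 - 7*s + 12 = (s - 3)*(s - 4)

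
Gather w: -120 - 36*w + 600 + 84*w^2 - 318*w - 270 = 84*w^2 - 354*w + 210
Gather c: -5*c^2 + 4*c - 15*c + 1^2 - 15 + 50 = -5*c^2 - 11*c + 36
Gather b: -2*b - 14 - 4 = -2*b - 18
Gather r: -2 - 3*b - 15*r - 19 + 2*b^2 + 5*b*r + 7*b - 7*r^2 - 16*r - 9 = 2*b^2 + 4*b - 7*r^2 + r*(5*b - 31) - 30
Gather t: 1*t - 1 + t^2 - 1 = t^2 + t - 2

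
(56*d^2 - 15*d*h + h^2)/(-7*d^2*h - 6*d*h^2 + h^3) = (-8*d + h)/(h*(d + h))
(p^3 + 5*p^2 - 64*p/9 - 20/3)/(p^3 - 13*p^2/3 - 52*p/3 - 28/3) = (p^2 + 13*p/3 - 10)/(p^2 - 5*p - 14)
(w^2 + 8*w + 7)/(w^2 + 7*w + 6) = (w + 7)/(w + 6)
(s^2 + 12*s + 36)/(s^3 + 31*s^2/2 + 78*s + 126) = 2/(2*s + 7)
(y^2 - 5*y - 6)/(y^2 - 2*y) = (y^2 - 5*y - 6)/(y*(y - 2))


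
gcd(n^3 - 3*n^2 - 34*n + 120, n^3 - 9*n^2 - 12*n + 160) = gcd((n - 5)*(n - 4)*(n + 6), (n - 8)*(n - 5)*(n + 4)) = n - 5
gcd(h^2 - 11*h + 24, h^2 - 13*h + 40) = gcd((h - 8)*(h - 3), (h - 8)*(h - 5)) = h - 8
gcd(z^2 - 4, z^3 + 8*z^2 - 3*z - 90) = 1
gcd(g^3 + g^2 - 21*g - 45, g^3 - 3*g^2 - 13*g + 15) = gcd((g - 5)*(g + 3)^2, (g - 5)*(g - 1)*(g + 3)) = g^2 - 2*g - 15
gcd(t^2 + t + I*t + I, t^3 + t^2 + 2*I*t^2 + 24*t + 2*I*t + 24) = t + 1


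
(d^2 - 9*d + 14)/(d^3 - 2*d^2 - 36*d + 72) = (d - 7)/(d^2 - 36)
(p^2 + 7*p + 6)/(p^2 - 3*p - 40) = (p^2 + 7*p + 6)/(p^2 - 3*p - 40)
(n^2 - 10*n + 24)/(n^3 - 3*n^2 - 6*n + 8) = (n - 6)/(n^2 + n - 2)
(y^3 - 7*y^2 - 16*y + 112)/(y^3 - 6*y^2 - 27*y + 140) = (y + 4)/(y + 5)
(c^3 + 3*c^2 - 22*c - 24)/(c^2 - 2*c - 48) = (c^2 - 3*c - 4)/(c - 8)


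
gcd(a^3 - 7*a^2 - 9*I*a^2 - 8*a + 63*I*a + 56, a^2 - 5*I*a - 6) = 1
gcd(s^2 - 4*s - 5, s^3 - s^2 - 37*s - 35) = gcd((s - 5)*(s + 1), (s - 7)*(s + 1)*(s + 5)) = s + 1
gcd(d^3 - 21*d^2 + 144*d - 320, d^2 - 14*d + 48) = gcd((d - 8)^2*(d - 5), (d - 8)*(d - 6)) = d - 8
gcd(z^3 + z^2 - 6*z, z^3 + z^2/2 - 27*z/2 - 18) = z + 3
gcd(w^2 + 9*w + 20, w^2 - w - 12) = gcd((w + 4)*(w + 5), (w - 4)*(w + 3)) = 1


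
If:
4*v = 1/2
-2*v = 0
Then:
No Solution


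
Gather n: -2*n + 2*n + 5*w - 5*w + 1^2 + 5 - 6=0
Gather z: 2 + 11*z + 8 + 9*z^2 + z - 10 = 9*z^2 + 12*z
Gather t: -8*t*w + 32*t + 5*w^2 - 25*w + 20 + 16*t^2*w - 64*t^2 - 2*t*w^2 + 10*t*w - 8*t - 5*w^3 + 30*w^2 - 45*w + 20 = t^2*(16*w - 64) + t*(-2*w^2 + 2*w + 24) - 5*w^3 + 35*w^2 - 70*w + 40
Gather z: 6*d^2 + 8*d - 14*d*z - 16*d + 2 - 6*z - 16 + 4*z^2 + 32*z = 6*d^2 - 8*d + 4*z^2 + z*(26 - 14*d) - 14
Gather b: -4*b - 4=-4*b - 4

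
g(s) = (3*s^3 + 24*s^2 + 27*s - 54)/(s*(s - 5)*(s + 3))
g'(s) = (9*s^2 + 48*s + 27)/(s*(s - 5)*(s + 3)) - (3*s^3 + 24*s^2 + 27*s - 54)/(s*(s - 5)*(s + 3)^2) - (3*s^3 + 24*s^2 + 27*s - 54)/(s*(s - 5)^2*(s + 3)) - (3*s^3 + 24*s^2 + 27*s - 54)/(s^2*(s - 5)*(s + 3)) = 6*(-5*s^2 + 6*s - 15)/(s^2*(s^2 - 10*s + 25))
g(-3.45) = -1.17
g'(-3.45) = -0.67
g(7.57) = 13.75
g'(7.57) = -4.06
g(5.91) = 32.62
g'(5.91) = -31.98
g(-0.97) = -5.13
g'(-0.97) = -4.57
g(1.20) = -0.95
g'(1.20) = -4.33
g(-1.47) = -3.53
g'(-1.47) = -2.30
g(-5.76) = -0.08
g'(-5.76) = -0.34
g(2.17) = -4.67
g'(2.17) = -4.06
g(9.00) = 10.00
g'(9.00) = -1.69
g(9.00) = 10.00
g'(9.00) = -1.69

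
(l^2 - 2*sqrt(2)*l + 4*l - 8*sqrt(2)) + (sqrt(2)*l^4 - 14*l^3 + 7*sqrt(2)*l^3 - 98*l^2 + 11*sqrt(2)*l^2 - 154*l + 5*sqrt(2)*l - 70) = sqrt(2)*l^4 - 14*l^3 + 7*sqrt(2)*l^3 - 97*l^2 + 11*sqrt(2)*l^2 - 150*l + 3*sqrt(2)*l - 70 - 8*sqrt(2)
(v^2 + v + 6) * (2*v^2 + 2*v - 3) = 2*v^4 + 4*v^3 + 11*v^2 + 9*v - 18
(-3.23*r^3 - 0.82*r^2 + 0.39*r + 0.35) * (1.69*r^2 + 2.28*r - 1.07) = -5.4587*r^5 - 8.7502*r^4 + 2.2456*r^3 + 2.3581*r^2 + 0.3807*r - 0.3745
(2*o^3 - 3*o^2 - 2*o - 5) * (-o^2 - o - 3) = -2*o^5 + o^4 - o^3 + 16*o^2 + 11*o + 15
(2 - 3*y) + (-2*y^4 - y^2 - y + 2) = -2*y^4 - y^2 - 4*y + 4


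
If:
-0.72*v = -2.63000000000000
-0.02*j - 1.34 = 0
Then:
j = -67.00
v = 3.65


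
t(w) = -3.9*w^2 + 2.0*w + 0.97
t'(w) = 2.0 - 7.8*w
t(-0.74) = -2.65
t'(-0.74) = 7.77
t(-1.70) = -13.70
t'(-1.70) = 15.26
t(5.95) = -125.20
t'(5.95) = -44.41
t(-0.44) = -0.67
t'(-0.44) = 5.43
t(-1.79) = -15.11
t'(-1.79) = 15.96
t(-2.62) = -31.04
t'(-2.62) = 22.44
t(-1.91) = -17.08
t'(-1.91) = 16.90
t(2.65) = -21.12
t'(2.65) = -18.67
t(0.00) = 0.97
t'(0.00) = 2.00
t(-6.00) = -151.43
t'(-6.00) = 48.80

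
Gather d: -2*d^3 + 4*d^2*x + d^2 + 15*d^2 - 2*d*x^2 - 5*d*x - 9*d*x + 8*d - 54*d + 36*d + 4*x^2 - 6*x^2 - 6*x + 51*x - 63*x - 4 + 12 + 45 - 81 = -2*d^3 + d^2*(4*x + 16) + d*(-2*x^2 - 14*x - 10) - 2*x^2 - 18*x - 28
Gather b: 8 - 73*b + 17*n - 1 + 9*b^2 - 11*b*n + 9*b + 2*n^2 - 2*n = 9*b^2 + b*(-11*n - 64) + 2*n^2 + 15*n + 7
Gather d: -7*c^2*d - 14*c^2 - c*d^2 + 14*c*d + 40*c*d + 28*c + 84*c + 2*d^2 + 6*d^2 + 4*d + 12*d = -14*c^2 + 112*c + d^2*(8 - c) + d*(-7*c^2 + 54*c + 16)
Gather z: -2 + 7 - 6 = -1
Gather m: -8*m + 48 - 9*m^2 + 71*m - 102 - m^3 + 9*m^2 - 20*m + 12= -m^3 + 43*m - 42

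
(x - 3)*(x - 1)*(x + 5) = x^3 + x^2 - 17*x + 15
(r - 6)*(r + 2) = r^2 - 4*r - 12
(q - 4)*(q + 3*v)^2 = q^3 + 6*q^2*v - 4*q^2 + 9*q*v^2 - 24*q*v - 36*v^2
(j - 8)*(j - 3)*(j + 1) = j^3 - 10*j^2 + 13*j + 24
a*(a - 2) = a^2 - 2*a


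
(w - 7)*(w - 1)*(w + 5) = w^3 - 3*w^2 - 33*w + 35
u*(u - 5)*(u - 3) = u^3 - 8*u^2 + 15*u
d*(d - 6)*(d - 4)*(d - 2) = d^4 - 12*d^3 + 44*d^2 - 48*d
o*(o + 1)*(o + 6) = o^3 + 7*o^2 + 6*o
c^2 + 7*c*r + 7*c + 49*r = (c + 7)*(c + 7*r)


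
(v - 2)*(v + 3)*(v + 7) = v^3 + 8*v^2 + v - 42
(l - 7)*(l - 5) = l^2 - 12*l + 35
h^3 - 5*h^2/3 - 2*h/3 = h*(h - 2)*(h + 1/3)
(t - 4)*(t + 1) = t^2 - 3*t - 4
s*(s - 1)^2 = s^3 - 2*s^2 + s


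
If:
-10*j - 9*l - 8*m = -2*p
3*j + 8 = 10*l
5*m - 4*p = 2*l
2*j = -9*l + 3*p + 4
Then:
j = -2168/3083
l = 1816/3083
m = 640/3083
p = -108/3083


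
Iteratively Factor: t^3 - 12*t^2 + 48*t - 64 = (t - 4)*(t^2 - 8*t + 16) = (t - 4)^2*(t - 4)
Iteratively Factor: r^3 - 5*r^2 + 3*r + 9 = (r + 1)*(r^2 - 6*r + 9) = (r - 3)*(r + 1)*(r - 3)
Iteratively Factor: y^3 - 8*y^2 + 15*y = (y)*(y^2 - 8*y + 15) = y*(y - 3)*(y - 5)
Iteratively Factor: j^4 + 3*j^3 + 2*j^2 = (j + 2)*(j^3 + j^2) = j*(j + 2)*(j^2 + j) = j^2*(j + 2)*(j + 1)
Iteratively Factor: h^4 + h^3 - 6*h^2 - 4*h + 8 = (h + 2)*(h^3 - h^2 - 4*h + 4) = (h + 2)^2*(h^2 - 3*h + 2) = (h - 1)*(h + 2)^2*(h - 2)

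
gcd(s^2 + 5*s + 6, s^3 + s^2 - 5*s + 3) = s + 3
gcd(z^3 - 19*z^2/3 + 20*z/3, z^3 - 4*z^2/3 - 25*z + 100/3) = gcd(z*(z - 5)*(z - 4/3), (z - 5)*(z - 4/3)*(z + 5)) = z^2 - 19*z/3 + 20/3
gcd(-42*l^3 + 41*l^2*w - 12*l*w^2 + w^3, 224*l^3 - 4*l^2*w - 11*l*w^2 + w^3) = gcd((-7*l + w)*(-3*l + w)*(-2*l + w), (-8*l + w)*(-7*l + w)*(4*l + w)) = -7*l + w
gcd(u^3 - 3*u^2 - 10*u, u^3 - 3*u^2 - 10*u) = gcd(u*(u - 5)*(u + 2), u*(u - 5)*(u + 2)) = u^3 - 3*u^2 - 10*u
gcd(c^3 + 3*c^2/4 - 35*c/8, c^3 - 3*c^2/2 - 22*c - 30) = c + 5/2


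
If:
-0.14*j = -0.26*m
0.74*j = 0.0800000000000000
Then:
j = 0.11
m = 0.06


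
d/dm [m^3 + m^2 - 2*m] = 3*m^2 + 2*m - 2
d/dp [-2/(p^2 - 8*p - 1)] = 4*(p - 4)/(-p^2 + 8*p + 1)^2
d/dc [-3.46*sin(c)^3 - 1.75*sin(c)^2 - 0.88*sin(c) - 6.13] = (-3.5*sin(c) + 5.19*cos(2*c) - 6.07)*cos(c)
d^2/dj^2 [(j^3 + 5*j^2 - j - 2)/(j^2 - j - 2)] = 2*(7*j^3 + 30*j^2 + 12*j + 16)/(j^6 - 3*j^5 - 3*j^4 + 11*j^3 + 6*j^2 - 12*j - 8)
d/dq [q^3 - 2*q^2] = q*(3*q - 4)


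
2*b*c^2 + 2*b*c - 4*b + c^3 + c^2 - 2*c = (2*b + c)*(c - 1)*(c + 2)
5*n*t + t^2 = t*(5*n + t)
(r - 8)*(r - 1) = r^2 - 9*r + 8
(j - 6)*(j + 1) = j^2 - 5*j - 6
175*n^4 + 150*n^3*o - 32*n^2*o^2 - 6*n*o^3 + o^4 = (-7*n + o)*(-5*n + o)*(n + o)*(5*n + o)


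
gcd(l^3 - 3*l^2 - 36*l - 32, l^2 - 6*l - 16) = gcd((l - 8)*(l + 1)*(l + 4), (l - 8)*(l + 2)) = l - 8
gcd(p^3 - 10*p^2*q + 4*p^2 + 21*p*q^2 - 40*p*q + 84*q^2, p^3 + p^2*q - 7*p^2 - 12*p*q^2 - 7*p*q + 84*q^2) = p - 3*q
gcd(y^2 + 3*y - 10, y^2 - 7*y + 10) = y - 2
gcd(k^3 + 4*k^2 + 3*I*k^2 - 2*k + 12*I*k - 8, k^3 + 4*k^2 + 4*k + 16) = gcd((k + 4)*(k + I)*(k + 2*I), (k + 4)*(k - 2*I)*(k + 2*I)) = k^2 + k*(4 + 2*I) + 8*I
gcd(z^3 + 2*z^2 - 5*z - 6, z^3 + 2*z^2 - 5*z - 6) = z^3 + 2*z^2 - 5*z - 6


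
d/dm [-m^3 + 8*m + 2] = 8 - 3*m^2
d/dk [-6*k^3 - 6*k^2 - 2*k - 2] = -18*k^2 - 12*k - 2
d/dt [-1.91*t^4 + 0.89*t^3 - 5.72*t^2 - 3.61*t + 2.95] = -7.64*t^3 + 2.67*t^2 - 11.44*t - 3.61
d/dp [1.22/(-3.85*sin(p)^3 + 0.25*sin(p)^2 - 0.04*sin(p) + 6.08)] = (14.091*sin(p)^2 - 0.61*sin(p) + 0.0488)*cos(p)/(3.85*sin(p)^3 - 0.25*sin(p)^2 + 0.04*sin(p) - 6.08)^2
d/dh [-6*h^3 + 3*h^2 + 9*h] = -18*h^2 + 6*h + 9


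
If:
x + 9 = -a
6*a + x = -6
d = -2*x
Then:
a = 3/5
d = 96/5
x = -48/5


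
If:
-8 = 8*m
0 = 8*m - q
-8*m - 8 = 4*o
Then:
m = -1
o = 0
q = -8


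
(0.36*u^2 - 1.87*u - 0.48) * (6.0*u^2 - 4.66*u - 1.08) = 2.16*u^4 - 12.8976*u^3 + 5.4454*u^2 + 4.2564*u + 0.5184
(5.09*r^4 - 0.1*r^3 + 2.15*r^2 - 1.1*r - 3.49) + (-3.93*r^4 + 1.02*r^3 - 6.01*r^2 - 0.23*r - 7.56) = 1.16*r^4 + 0.92*r^3 - 3.86*r^2 - 1.33*r - 11.05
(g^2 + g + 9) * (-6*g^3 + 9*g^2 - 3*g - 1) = -6*g^5 + 3*g^4 - 48*g^3 + 77*g^2 - 28*g - 9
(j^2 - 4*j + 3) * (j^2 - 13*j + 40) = j^4 - 17*j^3 + 95*j^2 - 199*j + 120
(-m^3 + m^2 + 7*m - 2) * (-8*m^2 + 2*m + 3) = 8*m^5 - 10*m^4 - 57*m^3 + 33*m^2 + 17*m - 6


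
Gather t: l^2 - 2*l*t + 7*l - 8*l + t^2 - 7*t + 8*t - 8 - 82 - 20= l^2 - l + t^2 + t*(1 - 2*l) - 110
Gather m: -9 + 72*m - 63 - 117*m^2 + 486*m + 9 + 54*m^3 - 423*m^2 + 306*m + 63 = 54*m^3 - 540*m^2 + 864*m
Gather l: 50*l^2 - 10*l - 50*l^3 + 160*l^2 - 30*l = -50*l^3 + 210*l^2 - 40*l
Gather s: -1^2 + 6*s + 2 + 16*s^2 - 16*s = 16*s^2 - 10*s + 1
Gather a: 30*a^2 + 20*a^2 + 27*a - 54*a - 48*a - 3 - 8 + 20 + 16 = 50*a^2 - 75*a + 25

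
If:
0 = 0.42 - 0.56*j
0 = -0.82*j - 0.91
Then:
No Solution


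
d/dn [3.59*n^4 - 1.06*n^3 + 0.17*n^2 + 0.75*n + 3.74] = 14.36*n^3 - 3.18*n^2 + 0.34*n + 0.75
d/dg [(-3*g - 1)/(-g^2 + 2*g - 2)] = (-3*g^2 - 2*g + 8)/(g^4 - 4*g^3 + 8*g^2 - 8*g + 4)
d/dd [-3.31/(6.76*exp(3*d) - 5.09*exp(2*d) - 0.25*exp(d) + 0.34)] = (67.1268*exp(2*d) - 33.6958*exp(d) - 0.8275)*exp(d)/(6.76*exp(3*d) - 5.09*exp(2*d) - 0.25*exp(d) + 0.34)^2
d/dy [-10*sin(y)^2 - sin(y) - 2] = -(20*sin(y) + 1)*cos(y)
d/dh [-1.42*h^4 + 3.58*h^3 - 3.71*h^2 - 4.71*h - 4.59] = -5.68*h^3 + 10.74*h^2 - 7.42*h - 4.71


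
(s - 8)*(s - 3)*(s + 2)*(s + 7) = s^4 - 2*s^3 - 61*s^2 + 62*s + 336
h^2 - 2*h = h*(h - 2)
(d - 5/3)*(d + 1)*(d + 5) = d^3 + 13*d^2/3 - 5*d - 25/3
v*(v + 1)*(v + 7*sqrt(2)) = v^3 + v^2 + 7*sqrt(2)*v^2 + 7*sqrt(2)*v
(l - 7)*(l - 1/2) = l^2 - 15*l/2 + 7/2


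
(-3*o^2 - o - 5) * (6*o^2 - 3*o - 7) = -18*o^4 + 3*o^3 - 6*o^2 + 22*o + 35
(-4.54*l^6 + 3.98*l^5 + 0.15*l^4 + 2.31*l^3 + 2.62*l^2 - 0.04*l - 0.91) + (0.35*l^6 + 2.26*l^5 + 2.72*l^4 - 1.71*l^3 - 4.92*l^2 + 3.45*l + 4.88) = -4.19*l^6 + 6.24*l^5 + 2.87*l^4 + 0.6*l^3 - 2.3*l^2 + 3.41*l + 3.97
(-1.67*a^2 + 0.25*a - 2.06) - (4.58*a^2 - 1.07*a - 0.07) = -6.25*a^2 + 1.32*a - 1.99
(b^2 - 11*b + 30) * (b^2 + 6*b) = b^4 - 5*b^3 - 36*b^2 + 180*b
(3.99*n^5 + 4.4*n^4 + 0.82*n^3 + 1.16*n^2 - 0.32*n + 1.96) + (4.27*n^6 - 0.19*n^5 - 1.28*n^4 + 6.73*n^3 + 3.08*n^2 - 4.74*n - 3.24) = 4.27*n^6 + 3.8*n^5 + 3.12*n^4 + 7.55*n^3 + 4.24*n^2 - 5.06*n - 1.28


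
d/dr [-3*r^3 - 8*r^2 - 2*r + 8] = -9*r^2 - 16*r - 2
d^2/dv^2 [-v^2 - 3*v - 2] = -2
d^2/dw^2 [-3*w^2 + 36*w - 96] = -6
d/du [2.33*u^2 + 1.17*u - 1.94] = 4.66*u + 1.17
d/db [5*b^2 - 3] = 10*b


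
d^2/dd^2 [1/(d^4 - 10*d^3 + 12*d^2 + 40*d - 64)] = 4*(3*(-d^2 + 5*d - 2)*(d^4 - 10*d^3 + 12*d^2 + 40*d - 64) + 2*(2*d^3 - 15*d^2 + 12*d + 20)^2)/(d^4 - 10*d^3 + 12*d^2 + 40*d - 64)^3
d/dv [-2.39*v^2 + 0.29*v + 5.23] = 0.29 - 4.78*v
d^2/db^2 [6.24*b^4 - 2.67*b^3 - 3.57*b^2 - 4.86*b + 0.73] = 74.88*b^2 - 16.02*b - 7.14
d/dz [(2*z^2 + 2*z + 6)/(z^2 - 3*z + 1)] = 4*(-2*z^2 - 2*z + 5)/(z^4 - 6*z^3 + 11*z^2 - 6*z + 1)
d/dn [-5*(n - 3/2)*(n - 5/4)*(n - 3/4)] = -15*n^2 + 35*n - 315/16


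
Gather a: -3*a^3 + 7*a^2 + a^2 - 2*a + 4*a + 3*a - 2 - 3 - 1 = -3*a^3 + 8*a^2 + 5*a - 6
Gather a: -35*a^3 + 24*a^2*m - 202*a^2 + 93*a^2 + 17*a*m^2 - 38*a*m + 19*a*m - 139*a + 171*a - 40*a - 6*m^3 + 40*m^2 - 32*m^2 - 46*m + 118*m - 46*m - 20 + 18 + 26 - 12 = -35*a^3 + a^2*(24*m - 109) + a*(17*m^2 - 19*m - 8) - 6*m^3 + 8*m^2 + 26*m + 12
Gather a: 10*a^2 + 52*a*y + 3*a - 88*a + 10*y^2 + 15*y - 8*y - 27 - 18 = 10*a^2 + a*(52*y - 85) + 10*y^2 + 7*y - 45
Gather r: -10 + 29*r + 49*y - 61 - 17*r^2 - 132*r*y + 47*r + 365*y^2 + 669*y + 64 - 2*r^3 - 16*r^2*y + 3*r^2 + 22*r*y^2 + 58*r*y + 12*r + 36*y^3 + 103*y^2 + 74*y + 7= -2*r^3 + r^2*(-16*y - 14) + r*(22*y^2 - 74*y + 88) + 36*y^3 + 468*y^2 + 792*y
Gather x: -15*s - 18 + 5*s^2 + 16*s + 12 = 5*s^2 + s - 6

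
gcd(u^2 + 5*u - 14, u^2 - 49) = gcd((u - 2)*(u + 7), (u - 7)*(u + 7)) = u + 7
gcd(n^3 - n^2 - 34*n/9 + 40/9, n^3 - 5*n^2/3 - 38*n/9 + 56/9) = n^2 + 2*n/3 - 8/3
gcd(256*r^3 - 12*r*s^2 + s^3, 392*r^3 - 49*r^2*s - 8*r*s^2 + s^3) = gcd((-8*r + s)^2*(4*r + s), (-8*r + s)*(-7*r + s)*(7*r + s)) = 8*r - s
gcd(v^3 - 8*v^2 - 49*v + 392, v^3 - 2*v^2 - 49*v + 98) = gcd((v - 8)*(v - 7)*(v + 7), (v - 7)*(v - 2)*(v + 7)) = v^2 - 49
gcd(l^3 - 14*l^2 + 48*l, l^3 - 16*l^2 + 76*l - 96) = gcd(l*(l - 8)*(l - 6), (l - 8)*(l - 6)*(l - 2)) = l^2 - 14*l + 48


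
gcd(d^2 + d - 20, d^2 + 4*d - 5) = d + 5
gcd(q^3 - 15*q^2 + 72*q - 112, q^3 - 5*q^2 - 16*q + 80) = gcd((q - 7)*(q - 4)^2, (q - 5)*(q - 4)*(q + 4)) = q - 4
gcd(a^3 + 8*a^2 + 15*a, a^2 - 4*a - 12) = 1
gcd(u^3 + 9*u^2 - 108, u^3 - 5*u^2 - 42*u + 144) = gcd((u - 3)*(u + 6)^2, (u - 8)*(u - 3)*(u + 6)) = u^2 + 3*u - 18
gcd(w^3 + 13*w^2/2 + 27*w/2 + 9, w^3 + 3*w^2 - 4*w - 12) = w^2 + 5*w + 6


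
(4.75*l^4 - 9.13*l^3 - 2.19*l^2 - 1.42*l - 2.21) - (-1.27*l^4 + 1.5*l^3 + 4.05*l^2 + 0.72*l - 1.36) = 6.02*l^4 - 10.63*l^3 - 6.24*l^2 - 2.14*l - 0.85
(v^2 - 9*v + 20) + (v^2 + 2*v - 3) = 2*v^2 - 7*v + 17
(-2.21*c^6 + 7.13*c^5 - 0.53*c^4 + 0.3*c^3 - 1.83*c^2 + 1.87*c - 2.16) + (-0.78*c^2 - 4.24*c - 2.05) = -2.21*c^6 + 7.13*c^5 - 0.53*c^4 + 0.3*c^3 - 2.61*c^2 - 2.37*c - 4.21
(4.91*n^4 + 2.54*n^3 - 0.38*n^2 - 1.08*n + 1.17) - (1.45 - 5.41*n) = 4.91*n^4 + 2.54*n^3 - 0.38*n^2 + 4.33*n - 0.28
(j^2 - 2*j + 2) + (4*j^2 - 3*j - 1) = 5*j^2 - 5*j + 1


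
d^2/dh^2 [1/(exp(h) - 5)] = (exp(h) + 5)*exp(h)/(exp(h) - 5)^3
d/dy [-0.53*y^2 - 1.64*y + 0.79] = -1.06*y - 1.64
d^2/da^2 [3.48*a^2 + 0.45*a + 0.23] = 6.96000000000000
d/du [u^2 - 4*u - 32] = 2*u - 4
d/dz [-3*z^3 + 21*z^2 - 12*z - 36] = -9*z^2 + 42*z - 12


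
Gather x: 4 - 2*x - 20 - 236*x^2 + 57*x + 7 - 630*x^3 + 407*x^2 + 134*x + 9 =-630*x^3 + 171*x^2 + 189*x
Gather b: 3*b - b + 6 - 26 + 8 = 2*b - 12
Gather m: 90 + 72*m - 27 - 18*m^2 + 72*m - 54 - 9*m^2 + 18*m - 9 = -27*m^2 + 162*m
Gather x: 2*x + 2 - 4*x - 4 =-2*x - 2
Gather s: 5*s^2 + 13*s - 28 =5*s^2 + 13*s - 28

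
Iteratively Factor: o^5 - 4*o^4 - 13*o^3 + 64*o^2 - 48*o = (o + 4)*(o^4 - 8*o^3 + 19*o^2 - 12*o) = o*(o + 4)*(o^3 - 8*o^2 + 19*o - 12) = o*(o - 3)*(o + 4)*(o^2 - 5*o + 4) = o*(o - 3)*(o - 1)*(o + 4)*(o - 4)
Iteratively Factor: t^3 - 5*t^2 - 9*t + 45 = (t - 5)*(t^2 - 9) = (t - 5)*(t + 3)*(t - 3)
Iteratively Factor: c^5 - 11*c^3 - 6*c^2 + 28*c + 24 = (c - 3)*(c^4 + 3*c^3 - 2*c^2 - 12*c - 8) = (c - 3)*(c + 2)*(c^3 + c^2 - 4*c - 4) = (c - 3)*(c - 2)*(c + 2)*(c^2 + 3*c + 2) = (c - 3)*(c - 2)*(c + 1)*(c + 2)*(c + 2)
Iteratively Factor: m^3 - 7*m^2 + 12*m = (m)*(m^2 - 7*m + 12) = m*(m - 3)*(m - 4)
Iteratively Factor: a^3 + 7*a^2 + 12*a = (a + 4)*(a^2 + 3*a) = (a + 3)*(a + 4)*(a)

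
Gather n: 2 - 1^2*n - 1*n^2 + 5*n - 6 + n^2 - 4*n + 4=0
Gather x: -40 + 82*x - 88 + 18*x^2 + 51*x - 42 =18*x^2 + 133*x - 170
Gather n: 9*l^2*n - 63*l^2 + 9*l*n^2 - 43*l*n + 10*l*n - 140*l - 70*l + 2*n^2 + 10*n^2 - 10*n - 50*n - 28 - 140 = -63*l^2 - 210*l + n^2*(9*l + 12) + n*(9*l^2 - 33*l - 60) - 168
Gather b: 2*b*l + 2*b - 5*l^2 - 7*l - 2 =b*(2*l + 2) - 5*l^2 - 7*l - 2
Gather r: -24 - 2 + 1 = -25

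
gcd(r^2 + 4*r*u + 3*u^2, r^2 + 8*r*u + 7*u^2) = r + u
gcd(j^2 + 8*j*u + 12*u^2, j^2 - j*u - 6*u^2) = j + 2*u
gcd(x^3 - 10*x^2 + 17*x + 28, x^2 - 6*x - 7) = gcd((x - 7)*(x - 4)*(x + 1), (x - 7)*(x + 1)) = x^2 - 6*x - 7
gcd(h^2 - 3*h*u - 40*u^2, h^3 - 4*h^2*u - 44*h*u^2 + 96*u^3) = -h + 8*u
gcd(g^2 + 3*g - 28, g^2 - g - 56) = g + 7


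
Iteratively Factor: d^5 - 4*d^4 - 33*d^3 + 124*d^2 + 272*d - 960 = (d - 5)*(d^4 + d^3 - 28*d^2 - 16*d + 192) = (d - 5)*(d + 4)*(d^3 - 3*d^2 - 16*d + 48) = (d - 5)*(d - 4)*(d + 4)*(d^2 + d - 12) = (d - 5)*(d - 4)*(d + 4)^2*(d - 3)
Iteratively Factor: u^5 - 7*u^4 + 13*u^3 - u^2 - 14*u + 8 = (u - 1)*(u^4 - 6*u^3 + 7*u^2 + 6*u - 8) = (u - 2)*(u - 1)*(u^3 - 4*u^2 - u + 4) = (u - 2)*(u - 1)^2*(u^2 - 3*u - 4) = (u - 2)*(u - 1)^2*(u + 1)*(u - 4)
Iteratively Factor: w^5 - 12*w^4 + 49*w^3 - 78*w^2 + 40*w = (w)*(w^4 - 12*w^3 + 49*w^2 - 78*w + 40) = w*(w - 1)*(w^3 - 11*w^2 + 38*w - 40) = w*(w - 4)*(w - 1)*(w^2 - 7*w + 10) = w*(w - 5)*(w - 4)*(w - 1)*(w - 2)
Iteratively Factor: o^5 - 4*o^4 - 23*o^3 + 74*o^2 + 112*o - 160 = (o - 4)*(o^4 - 23*o^2 - 18*o + 40) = (o - 4)*(o + 4)*(o^3 - 4*o^2 - 7*o + 10) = (o - 4)*(o + 2)*(o + 4)*(o^2 - 6*o + 5) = (o - 5)*(o - 4)*(o + 2)*(o + 4)*(o - 1)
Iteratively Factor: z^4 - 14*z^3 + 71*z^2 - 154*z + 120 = (z - 5)*(z^3 - 9*z^2 + 26*z - 24) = (z - 5)*(z - 2)*(z^2 - 7*z + 12) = (z - 5)*(z - 3)*(z - 2)*(z - 4)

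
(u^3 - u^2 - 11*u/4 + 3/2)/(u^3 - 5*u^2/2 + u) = (u + 3/2)/u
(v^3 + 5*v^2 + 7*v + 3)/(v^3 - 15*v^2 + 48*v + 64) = (v^2 + 4*v + 3)/(v^2 - 16*v + 64)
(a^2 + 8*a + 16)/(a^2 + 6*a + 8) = (a + 4)/(a + 2)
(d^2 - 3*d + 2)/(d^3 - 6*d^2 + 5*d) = (d - 2)/(d*(d - 5))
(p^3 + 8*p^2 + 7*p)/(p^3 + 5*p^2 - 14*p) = (p + 1)/(p - 2)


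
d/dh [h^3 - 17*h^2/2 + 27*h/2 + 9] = 3*h^2 - 17*h + 27/2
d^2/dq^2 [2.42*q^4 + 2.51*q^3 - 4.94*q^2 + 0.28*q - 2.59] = 29.04*q^2 + 15.06*q - 9.88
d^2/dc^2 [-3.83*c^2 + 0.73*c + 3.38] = -7.66000000000000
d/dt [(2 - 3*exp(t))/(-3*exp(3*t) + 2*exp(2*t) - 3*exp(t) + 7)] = (-18*exp(3*t) + 24*exp(2*t) - 8*exp(t) - 15)*exp(t)/(9*exp(6*t) - 12*exp(5*t) + 22*exp(4*t) - 54*exp(3*t) + 37*exp(2*t) - 42*exp(t) + 49)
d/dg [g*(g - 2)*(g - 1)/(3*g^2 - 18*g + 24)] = (g^2 - 8*g + 4)/(3*(g^2 - 8*g + 16))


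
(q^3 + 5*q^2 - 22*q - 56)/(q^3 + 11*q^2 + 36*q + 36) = (q^2 + 3*q - 28)/(q^2 + 9*q + 18)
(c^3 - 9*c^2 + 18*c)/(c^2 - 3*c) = c - 6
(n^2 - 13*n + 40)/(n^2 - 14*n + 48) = (n - 5)/(n - 6)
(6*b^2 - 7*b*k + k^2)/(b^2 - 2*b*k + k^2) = (6*b - k)/(b - k)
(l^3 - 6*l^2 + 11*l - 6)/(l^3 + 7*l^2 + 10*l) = (l^3 - 6*l^2 + 11*l - 6)/(l*(l^2 + 7*l + 10))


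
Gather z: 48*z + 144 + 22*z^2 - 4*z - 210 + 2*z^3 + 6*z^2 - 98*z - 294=2*z^3 + 28*z^2 - 54*z - 360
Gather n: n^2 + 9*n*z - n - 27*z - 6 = n^2 + n*(9*z - 1) - 27*z - 6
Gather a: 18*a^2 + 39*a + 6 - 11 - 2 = 18*a^2 + 39*a - 7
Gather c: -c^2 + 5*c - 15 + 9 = -c^2 + 5*c - 6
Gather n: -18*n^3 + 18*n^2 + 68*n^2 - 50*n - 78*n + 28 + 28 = -18*n^3 + 86*n^2 - 128*n + 56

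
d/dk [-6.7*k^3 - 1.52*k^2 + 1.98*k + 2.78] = -20.1*k^2 - 3.04*k + 1.98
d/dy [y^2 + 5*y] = 2*y + 5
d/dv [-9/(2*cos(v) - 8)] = -9*sin(v)/(2*(cos(v) - 4)^2)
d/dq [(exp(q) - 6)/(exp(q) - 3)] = 3*exp(q)/(exp(q) - 3)^2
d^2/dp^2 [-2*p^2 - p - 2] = -4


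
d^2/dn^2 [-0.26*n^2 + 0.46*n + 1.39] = -0.520000000000000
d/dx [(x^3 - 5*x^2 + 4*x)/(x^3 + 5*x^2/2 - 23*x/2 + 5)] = 2*(15*x^4 - 62*x^3 + 125*x^2 - 100*x + 40)/(4*x^6 + 20*x^5 - 67*x^4 - 190*x^3 + 629*x^2 - 460*x + 100)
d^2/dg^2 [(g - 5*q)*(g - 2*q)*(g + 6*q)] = 6*g - 2*q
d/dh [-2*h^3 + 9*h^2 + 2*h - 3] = -6*h^2 + 18*h + 2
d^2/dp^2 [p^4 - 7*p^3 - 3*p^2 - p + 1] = 12*p^2 - 42*p - 6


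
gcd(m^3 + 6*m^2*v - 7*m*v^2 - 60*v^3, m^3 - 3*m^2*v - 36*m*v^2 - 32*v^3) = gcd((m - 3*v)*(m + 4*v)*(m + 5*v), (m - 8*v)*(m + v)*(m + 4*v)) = m + 4*v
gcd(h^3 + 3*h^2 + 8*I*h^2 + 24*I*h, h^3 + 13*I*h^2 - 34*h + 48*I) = h + 8*I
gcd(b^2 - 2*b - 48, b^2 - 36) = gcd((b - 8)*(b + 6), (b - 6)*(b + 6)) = b + 6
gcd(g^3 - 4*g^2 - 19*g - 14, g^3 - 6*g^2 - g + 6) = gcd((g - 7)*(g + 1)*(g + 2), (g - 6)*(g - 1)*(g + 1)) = g + 1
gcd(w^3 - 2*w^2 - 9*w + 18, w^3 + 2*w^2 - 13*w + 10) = w - 2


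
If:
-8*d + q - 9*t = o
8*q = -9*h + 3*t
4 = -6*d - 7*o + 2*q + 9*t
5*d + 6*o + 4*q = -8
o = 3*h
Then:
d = 220/117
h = -406/351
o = -406/117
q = 100/117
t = -418/351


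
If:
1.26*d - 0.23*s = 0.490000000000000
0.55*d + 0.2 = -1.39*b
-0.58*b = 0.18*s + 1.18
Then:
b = 0.23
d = -0.94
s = -7.29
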